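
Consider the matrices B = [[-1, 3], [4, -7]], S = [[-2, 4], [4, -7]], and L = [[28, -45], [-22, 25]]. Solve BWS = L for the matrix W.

Isolating W: multiply by B⁻¹ from the left and S⁻¹ from the right, so W = B⁻¹LS⁻¹.
B has determinant -5; B⁻¹ = [[7/5, 3/5], [4/5, 1/5]].
det S = -2, so S⁻¹ = [[7/2, 2], [2, 1]].
B⁻¹L = [[26, -48], [18, -31]].
W = (B⁻¹L)S⁻¹ = [[-5, 4], [1, 5]].

W = [[-5, 4], [1, 5]]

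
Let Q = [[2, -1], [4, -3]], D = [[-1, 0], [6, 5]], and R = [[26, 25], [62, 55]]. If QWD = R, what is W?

Left-multiply by Q⁻¹ and right-multiply by D⁻¹: W = Q⁻¹RD⁻¹.
det Q = -2, so Q⁻¹ = [[3/2, -1/2], [2, -1]].
det D = -5; the adjugate gives D⁻¹ = [[-1, 0], [6/5, 1/5]].
Q⁻¹R = [[8, 10], [-10, -5]].
W = (Q⁻¹R)D⁻¹ = [[4, 2], [4, -1]].

W = [[4, 2], [4, -1]]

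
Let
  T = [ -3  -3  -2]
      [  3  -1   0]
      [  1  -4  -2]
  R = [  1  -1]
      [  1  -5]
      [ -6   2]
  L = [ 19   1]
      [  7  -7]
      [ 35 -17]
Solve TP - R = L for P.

TP = L + R = [[20, 0], [8, -12], [29, -15]].
T is on the left of P, so left-multiply by T⁻¹: P = T⁻¹(L + R).
det T = -2, so T⁻¹ = [[-1, -1, 1], [-3, -4, 3], [11/2, 15/2, -6]].
P = T⁻¹(L + R) = [[1, -3], [-5, 3], [-4, 0]].

P = [[1, -3], [-5, 3], [-4, 0]]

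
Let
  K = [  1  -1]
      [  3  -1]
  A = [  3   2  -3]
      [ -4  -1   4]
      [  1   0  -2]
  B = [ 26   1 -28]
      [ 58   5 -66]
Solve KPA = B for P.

P = [[-1, -4, 3], [3, 5, 1]]

P = K⁻¹BA⁻¹ (apply K⁻¹ on the left and A⁻¹ on the right).
det K = 2; the adjugate gives K⁻¹ = [[-1/2, 1/2], [-3/2, 1/2]].
det A = -5; the adjugate gives A⁻¹ = [[-2/5, -4/5, -1], [4/5, 3/5, 0], [-1/5, -2/5, -1]].
K⁻¹B = [[16, 2, -19], [-10, 1, 9]].
P = (K⁻¹B)A⁻¹ = [[-1, -4, 3], [3, 5, 1]].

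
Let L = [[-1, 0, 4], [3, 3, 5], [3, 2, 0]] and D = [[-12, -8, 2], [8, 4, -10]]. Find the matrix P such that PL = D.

P = [[3, -2, -1], [-5, 2, -1]]

Since L sits to the right of P, P = DL⁻¹.
L has determinant -2; L⁻¹ = [[5, -4, 6], [-15/2, 6, -17/2], [3/2, -1, 3/2]].
P = DL⁻¹ = [[-12, -8, 2], [8, 4, -10]] · [[5, -4, 6], [-15/2, 6, -17/2], [3/2, -1, 3/2]] = [[3, -2, -1], [-5, 2, -1]].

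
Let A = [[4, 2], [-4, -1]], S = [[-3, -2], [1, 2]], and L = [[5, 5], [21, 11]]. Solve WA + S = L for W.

WA = L − S = [[8, 7], [20, 9]].
A is on the right of W, so right-multiply by A⁻¹: W = (L − S)A⁻¹.
det A = 4; the adjugate gives A⁻¹ = [[-1/4, -1/2], [1, 1]].
W = (L − S)A⁻¹ = [[5, 3], [4, -1]].

W = [[5, 3], [4, -1]]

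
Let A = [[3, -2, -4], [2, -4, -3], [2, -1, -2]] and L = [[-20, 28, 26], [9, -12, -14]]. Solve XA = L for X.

X = [[0, -6, -4], [3, 2, -2]]

Right-multiplying both sides by A⁻¹ gives X = LA⁻¹.
A has determinant -5; A⁻¹ = [[-1, 0, 2], [2/5, -2/5, -1/5], [-6/5, 1/5, 8/5]].
X = LA⁻¹ = [[-20, 28, 26], [9, -12, -14]] · [[-1, 0, 2], [2/5, -2/5, -1/5], [-6/5, 1/5, 8/5]] = [[0, -6, -4], [3, 2, -2]].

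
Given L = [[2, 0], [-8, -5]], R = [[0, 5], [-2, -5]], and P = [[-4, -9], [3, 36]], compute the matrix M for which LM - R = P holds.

M = [[-2, -2], [3, -3]]

LM = P + R = [[-4, -4], [1, 31]].
Since L multiplies M on the left, M = L⁻¹(P + R).
L has determinant -10; L⁻¹ = [[1/2, 0], [-4/5, -1/5]].
M = L⁻¹(P + R) = [[-2, -2], [3, -3]].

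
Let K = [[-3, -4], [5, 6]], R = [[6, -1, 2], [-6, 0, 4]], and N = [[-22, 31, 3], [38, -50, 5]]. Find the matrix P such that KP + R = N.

KP = N − R = [[-28, 32, 1], [44, -50, 1]].
K is on the left of P, so left-multiply by K⁻¹: P = K⁻¹(N − R).
K has determinant 2; K⁻¹ = [[3, 2], [-5/2, -3/2]].
P = K⁻¹(N − R) = [[4, -4, 5], [4, -5, -4]].

P = [[4, -4, 5], [4, -5, -4]]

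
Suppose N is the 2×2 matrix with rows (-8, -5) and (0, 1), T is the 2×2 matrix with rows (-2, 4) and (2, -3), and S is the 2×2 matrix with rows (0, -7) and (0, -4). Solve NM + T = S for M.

NM = S − T = [[2, -11], [-2, -1]].
Left-multiplying both sides by N⁻¹ gives M = N⁻¹(S − T).
det N = -8; the adjugate gives N⁻¹ = [[-1/8, -5/8], [0, 1]].
M = N⁻¹(S − T) = [[1, 2], [-2, -1]].

M = [[1, 2], [-2, -1]]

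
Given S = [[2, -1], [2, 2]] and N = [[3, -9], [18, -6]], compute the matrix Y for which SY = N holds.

Since S multiplies Y on the left, Y = S⁻¹N.
det S = 6, so S⁻¹ = [[1/3, 1/6], [-1/3, 1/3]].
Y = S⁻¹N = [[1/3, 1/6], [-1/3, 1/3]] · [[3, -9], [18, -6]] = [[4, -4], [5, 1]].

Y = [[4, -4], [5, 1]]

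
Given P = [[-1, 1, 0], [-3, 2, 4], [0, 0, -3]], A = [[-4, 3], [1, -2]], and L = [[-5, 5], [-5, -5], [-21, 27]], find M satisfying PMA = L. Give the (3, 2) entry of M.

3

Left-multiply by P⁻¹ and right-multiply by A⁻¹: M = P⁻¹LA⁻¹.
det P = -3, so P⁻¹ = [[2, -1, -4/3], [3, -1, -4/3], [0, 0, -1/3]].
det A = 5; the adjugate gives A⁻¹ = [[-2/5, -3/5], [-1/5, -4/5]].
P⁻¹L = [[23, -21], [18, -16], [7, -9]].
M = (P⁻¹L)A⁻¹ = [[-5, 3], [-4, 2], [-1, 3]].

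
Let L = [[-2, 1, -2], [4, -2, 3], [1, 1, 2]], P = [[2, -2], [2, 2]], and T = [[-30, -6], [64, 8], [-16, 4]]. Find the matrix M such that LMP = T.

M = L⁻¹TP⁻¹ (apply L⁻¹ on the left and P⁻¹ on the right).
L has determinant -3; L⁻¹ = [[7/3, 4/3, 1/3], [5/3, 2/3, 2/3], [-2, -1, 0]].
P has determinant 8; P⁻¹ = [[1/4, 1/4], [-1/4, 1/4]].
L⁻¹T = [[10, -2], [-18, -2], [-4, 4]].
M = (L⁻¹T)P⁻¹ = [[3, 2], [-4, -5], [-2, 0]].

M = [[3, 2], [-4, -5], [-2, 0]]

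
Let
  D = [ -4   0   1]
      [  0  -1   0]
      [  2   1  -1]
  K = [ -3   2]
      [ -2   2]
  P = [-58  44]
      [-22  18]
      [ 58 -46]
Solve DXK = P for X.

X = D⁻¹PK⁻¹ (apply D⁻¹ on the left and K⁻¹ on the right).
det D = -2; the adjugate gives D⁻¹ = [[-1/2, -1/2, -1/2], [0, -1, 0], [-1, -2, -2]].
det K = -2, so K⁻¹ = [[-1, 1], [-1, 3/2]].
D⁻¹P = [[11, -8], [22, -18], [-14, 12]].
X = (D⁻¹P)K⁻¹ = [[-3, -1], [-4, -5], [2, 4]].

X = [[-3, -1], [-4, -5], [2, 4]]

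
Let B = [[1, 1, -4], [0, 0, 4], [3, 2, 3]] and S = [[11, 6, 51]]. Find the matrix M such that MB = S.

Since B sits to the right of M, M = SB⁻¹.
det B = 4, so B⁻¹ = [[-2, -11/4, 1], [3, 15/4, -1], [0, 1/4, 0]].
M = SB⁻¹ = [[11, 6, 51]] · [[-2, -11/4, 1], [3, 15/4, -1], [0, 1/4, 0]] = [[-4, 5, 5]].

M = [[-4, 5, 5]]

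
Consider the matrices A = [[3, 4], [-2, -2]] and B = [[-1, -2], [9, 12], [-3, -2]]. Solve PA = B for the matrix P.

P = [[-1, -1], [3, 0], [1, 3]]

Right-multiplying both sides by A⁻¹ gives P = BA⁻¹.
det A = 2; the adjugate gives A⁻¹ = [[-1, -2], [1, 3/2]].
P = BA⁻¹ = [[-1, -2], [9, 12], [-3, -2]] · [[-1, -2], [1, 3/2]] = [[-1, -1], [3, 0], [1, 3]].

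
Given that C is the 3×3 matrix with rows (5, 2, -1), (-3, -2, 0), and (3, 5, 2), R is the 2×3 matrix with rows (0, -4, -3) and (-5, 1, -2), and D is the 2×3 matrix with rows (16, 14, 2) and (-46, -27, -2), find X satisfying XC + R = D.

X = [[-1, -5, 2], [-4, 5, -2]]

XC = D − R = [[16, 18, 5], [-41, -28, 0]].
Right-multiplying both sides by C⁻¹ gives X = (D − R)C⁻¹.
det C = 1, so C⁻¹ = [[-4, -9, -2], [6, 13, 3], [-9, -19, -4]].
X = (D − R)C⁻¹ = [[-1, -5, 2], [-4, 5, -2]].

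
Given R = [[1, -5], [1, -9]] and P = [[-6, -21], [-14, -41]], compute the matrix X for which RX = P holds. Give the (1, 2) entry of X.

R is on the left of X, so left-multiply by R⁻¹: X = R⁻¹P.
det R = -4; the adjugate gives R⁻¹ = [[9/4, -5/4], [1/4, -1/4]].
X = R⁻¹P = [[9/4, -5/4], [1/4, -1/4]] · [[-6, -21], [-14, -41]] = [[4, 4], [2, 5]].

4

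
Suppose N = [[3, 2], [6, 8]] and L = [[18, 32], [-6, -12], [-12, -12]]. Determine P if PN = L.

Right-multiplying both sides by N⁻¹ gives P = LN⁻¹.
N has determinant 12; N⁻¹ = [[2/3, -1/6], [-1/2, 1/4]].
P = LN⁻¹ = [[18, 32], [-6, -12], [-12, -12]] · [[2/3, -1/6], [-1/2, 1/4]] = [[-4, 5], [2, -2], [-2, -1]].

P = [[-4, 5], [2, -2], [-2, -1]]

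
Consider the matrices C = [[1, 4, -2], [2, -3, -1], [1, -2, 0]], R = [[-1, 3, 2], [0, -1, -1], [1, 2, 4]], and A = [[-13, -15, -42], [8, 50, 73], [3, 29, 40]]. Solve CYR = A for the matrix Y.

Y = C⁻¹AR⁻¹ (apply C⁻¹ on the left and R⁻¹ on the right).
det C = -4; the adjugate gives C⁻¹ = [[1/2, -1, 5/2], [1/4, -1/2, 3/4], [1/4, -3/2, 11/4]].
det R = 1; the adjugate gives R⁻¹ = [[-2, -8, -1], [-1, -6, -1], [1, 5, 1]].
C⁻¹A = [[-7, 15, 6], [-5, -7, -17], [-7, 1, -10]].
Y = (C⁻¹A)R⁻¹ = [[5, -4, -2], [0, -3, -5], [3, 0, -4]].

Y = [[5, -4, -2], [0, -3, -5], [3, 0, -4]]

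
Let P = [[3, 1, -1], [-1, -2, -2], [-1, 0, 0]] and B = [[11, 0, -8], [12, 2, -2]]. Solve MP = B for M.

Since P sits to the right of M, M = BP⁻¹.
det P = 4, so P⁻¹ = [[0, 0, -1], [1/2, -1/4, 7/4], [-1/2, -1/4, -5/4]].
M = BP⁻¹ = [[11, 0, -8], [12, 2, -2]] · [[0, 0, -1], [1/2, -1/4, 7/4], [-1/2, -1/4, -5/4]] = [[4, 2, -1], [2, 0, -6]].

M = [[4, 2, -1], [2, 0, -6]]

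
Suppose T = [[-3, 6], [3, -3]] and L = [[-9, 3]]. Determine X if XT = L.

X = [[-2, -5]]

Since T sits to the right of X, X = LT⁻¹.
det T = -9; the adjugate gives T⁻¹ = [[1/3, 2/3], [1/3, 1/3]].
X = LT⁻¹ = [[-9, 3]] · [[1/3, 2/3], [1/3, 1/3]] = [[-2, -5]].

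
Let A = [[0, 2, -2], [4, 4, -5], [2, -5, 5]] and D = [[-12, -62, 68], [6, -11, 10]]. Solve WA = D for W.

A is on the right of W, so right-multiply by A⁻¹: W = DA⁻¹.
det A = -4, so A⁻¹ = [[5/4, 0, 1/2], [15/2, -1, 2], [7, -1, 2]].
W = DA⁻¹ = [[-12, -62, 68], [6, -11, 10]] · [[5/4, 0, 1/2], [15/2, -1, 2], [7, -1, 2]] = [[-4, -6, 6], [-5, 1, 1]].

W = [[-4, -6, 6], [-5, 1, 1]]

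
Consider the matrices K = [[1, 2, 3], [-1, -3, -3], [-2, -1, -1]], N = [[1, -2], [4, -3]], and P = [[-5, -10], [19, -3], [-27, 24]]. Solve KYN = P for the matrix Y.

Left-multiply by K⁻¹ and right-multiply by N⁻¹: Y = K⁻¹PN⁻¹.
det K = -5, so K⁻¹ = [[0, 1/5, -3/5], [-1, -1, 0], [1, 3/5, 1/5]].
N has determinant 5; N⁻¹ = [[-3/5, 2/5], [-4/5, 1/5]].
K⁻¹P = [[20, -15], [-14, 13], [1, -7]].
Y = (K⁻¹P)N⁻¹ = [[0, 5], [-2, -3], [5, -1]].

Y = [[0, 5], [-2, -3], [5, -1]]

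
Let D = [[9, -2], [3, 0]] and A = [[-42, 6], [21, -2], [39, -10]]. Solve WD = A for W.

W = [[-3, -5], [1, 4], [5, -2]]

Right-multiplying both sides by D⁻¹ gives W = AD⁻¹.
det D = 6, so D⁻¹ = [[0, 1/3], [-1/2, 3/2]].
W = AD⁻¹ = [[-42, 6], [21, -2], [39, -10]] · [[0, 1/3], [-1/2, 3/2]] = [[-3, -5], [1, 4], [5, -2]].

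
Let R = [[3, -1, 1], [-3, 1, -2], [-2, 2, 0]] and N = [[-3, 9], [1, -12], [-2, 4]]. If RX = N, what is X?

X = [[-3, 4], [-4, 6], [2, 3]]

R is on the left of X, so left-multiply by R⁻¹: X = R⁻¹N.
det R = 4, so R⁻¹ = [[1, 1/2, 1/4], [1, 1/2, 3/4], [-1, -1, 0]].
X = R⁻¹N = [[1, 1/2, 1/4], [1, 1/2, 3/4], [-1, -1, 0]] · [[-3, 9], [1, -12], [-2, 4]] = [[-3, 4], [-4, 6], [2, 3]].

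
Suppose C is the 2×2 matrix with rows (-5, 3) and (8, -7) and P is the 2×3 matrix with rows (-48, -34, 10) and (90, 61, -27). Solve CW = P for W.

W = [[6, 5, 1], [-6, -3, 5]]

C is on the left of W, so left-multiply by C⁻¹: W = C⁻¹P.
det C = 11; the adjugate gives C⁻¹ = [[-7/11, -3/11], [-8/11, -5/11]].
W = C⁻¹P = [[-7/11, -3/11], [-8/11, -5/11]] · [[-48, -34, 10], [90, 61, -27]] = [[6, 5, 1], [-6, -3, 5]].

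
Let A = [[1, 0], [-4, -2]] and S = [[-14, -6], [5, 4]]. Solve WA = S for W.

W = [[-2, 3], [-3, -2]]

Since A sits to the right of W, W = SA⁻¹.
det A = -2, so A⁻¹ = [[1, 0], [-2, -1/2]].
W = SA⁻¹ = [[-14, -6], [5, 4]] · [[1, 0], [-2, -1/2]] = [[-2, 3], [-3, -2]].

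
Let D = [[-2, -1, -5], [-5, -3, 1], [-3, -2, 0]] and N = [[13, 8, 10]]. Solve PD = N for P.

P = [[-2, 0, -3]]

D is on the right of P, so right-multiply by D⁻¹: P = ND⁻¹.
det D = -6; the adjugate gives D⁻¹ = [[-1/3, -5/3, 8/3], [1/2, 5/2, -9/2], [-1/6, 1/6, -1/6]].
P = ND⁻¹ = [[13, 8, 10]] · [[-1/3, -5/3, 8/3], [1/2, 5/2, -9/2], [-1/6, 1/6, -1/6]] = [[-2, 0, -3]].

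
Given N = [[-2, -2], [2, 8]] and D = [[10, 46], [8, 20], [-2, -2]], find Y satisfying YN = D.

Y = [[1, 6], [-2, 2], [1, 0]]

N is on the right of Y, so right-multiply by N⁻¹: Y = DN⁻¹.
N has determinant -12; N⁻¹ = [[-2/3, -1/6], [1/6, 1/6]].
Y = DN⁻¹ = [[10, 46], [8, 20], [-2, -2]] · [[-2/3, -1/6], [1/6, 1/6]] = [[1, 6], [-2, 2], [1, 0]].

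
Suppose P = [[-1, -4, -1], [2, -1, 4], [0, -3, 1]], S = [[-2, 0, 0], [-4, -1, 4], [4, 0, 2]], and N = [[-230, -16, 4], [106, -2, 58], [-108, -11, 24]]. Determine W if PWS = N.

W = [[0, 1, 5], [-5, -4, 5], [-3, -1, 5]]

W = P⁻¹NS⁻¹ (apply P⁻¹ on the left and S⁻¹ on the right).
P has determinant 3; P⁻¹ = [[11/3, 7/3, -17/3], [-2/3, -1/3, 2/3], [-2, -1, 3]].
det S = 4, so S⁻¹ = [[-1/2, 0, 0], [6, -1, 2], [1, 0, 1/2]].
P⁻¹N = [[16, -1, 14], [46, 4, -6], [30, 1, 6]].
W = (P⁻¹N)S⁻¹ = [[0, 1, 5], [-5, -4, 5], [-3, -1, 5]].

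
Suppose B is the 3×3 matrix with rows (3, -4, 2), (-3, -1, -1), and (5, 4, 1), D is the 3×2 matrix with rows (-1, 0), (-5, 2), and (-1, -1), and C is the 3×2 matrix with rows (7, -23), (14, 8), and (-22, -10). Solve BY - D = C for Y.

Y = [[-4, -5], [-2, 3], [5, 2]]

BY = C + D = [[6, -23], [9, 10], [-23, -11]].
B is on the left of Y, so left-multiply by B⁻¹: Y = B⁻¹(C + D).
B has determinant 3; B⁻¹ = [[1, 4, 2], [-2/3, -7/3, -1], [-7/3, -32/3, -5]].
Y = B⁻¹(C + D) = [[-4, -5], [-2, 3], [5, 2]].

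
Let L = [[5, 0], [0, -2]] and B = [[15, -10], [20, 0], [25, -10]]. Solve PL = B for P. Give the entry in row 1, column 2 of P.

5

L is on the right of P, so right-multiply by L⁻¹: P = BL⁻¹.
det L = -10, so L⁻¹ = [[1/5, 0], [0, -1/2]].
P = BL⁻¹ = [[15, -10], [20, 0], [25, -10]] · [[1/5, 0], [0, -1/2]] = [[3, 5], [4, 0], [5, 5]].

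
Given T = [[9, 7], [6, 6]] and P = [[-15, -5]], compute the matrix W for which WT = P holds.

Since T sits to the right of W, W = PT⁻¹.
det T = 12; the adjugate gives T⁻¹ = [[1/2, -7/12], [-1/2, 3/4]].
W = PT⁻¹ = [[-15, -5]] · [[1/2, -7/12], [-1/2, 3/4]] = [[-5, 5]].

W = [[-5, 5]]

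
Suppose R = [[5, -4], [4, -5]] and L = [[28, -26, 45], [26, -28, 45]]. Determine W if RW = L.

W = [[4, -2, 5], [-2, 4, -5]]

Since R multiplies W on the left, W = R⁻¹L.
R has determinant -9; R⁻¹ = [[5/9, -4/9], [4/9, -5/9]].
W = R⁻¹L = [[5/9, -4/9], [4/9, -5/9]] · [[28, -26, 45], [26, -28, 45]] = [[4, -2, 5], [-2, 4, -5]].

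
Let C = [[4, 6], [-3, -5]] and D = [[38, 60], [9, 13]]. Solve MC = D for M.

M = [[5, -6], [3, 1]]

Right-multiplying both sides by C⁻¹ gives M = DC⁻¹.
det C = -2, so C⁻¹ = [[5/2, 3], [-3/2, -2]].
M = DC⁻¹ = [[38, 60], [9, 13]] · [[5/2, 3], [-3/2, -2]] = [[5, -6], [3, 1]].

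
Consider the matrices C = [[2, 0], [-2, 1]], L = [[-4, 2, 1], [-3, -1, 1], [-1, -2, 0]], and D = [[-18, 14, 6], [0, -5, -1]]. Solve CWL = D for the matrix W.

W = C⁻¹DL⁻¹ (apply C⁻¹ on the left and L⁻¹ on the right).
det C = 2; the adjugate gives C⁻¹ = [[1/2, 0], [1, 1]].
det L = -5; the adjugate gives L⁻¹ = [[-2/5, 2/5, -3/5], [1/5, -1/5, -1/5], [-1, 2, -2]].
C⁻¹D = [[-9, 7, 3], [-18, 9, 5]].
W = (C⁻¹D)L⁻¹ = [[2, 1, -2], [4, 1, -1]].

W = [[2, 1, -2], [4, 1, -1]]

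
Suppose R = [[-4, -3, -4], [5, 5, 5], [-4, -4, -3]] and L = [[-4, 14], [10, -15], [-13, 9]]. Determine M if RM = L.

M = [[3, -2], [4, 2], [-5, -3]]

R is on the left of M, so left-multiply by R⁻¹: M = R⁻¹L.
det R = -5, so R⁻¹ = [[-1, -7/5, -1], [1, 4/5, 0], [0, 4/5, 1]].
M = R⁻¹L = [[-1, -7/5, -1], [1, 4/5, 0], [0, 4/5, 1]] · [[-4, 14], [10, -15], [-13, 9]] = [[3, -2], [4, 2], [-5, -3]].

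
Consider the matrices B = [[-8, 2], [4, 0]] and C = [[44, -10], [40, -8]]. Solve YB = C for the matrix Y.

Since B sits to the right of Y, Y = CB⁻¹.
det B = -8; the adjugate gives B⁻¹ = [[0, 1/4], [1/2, 1]].
Y = CB⁻¹ = [[44, -10], [40, -8]] · [[0, 1/4], [1/2, 1]] = [[-5, 1], [-4, 2]].

Y = [[-5, 1], [-4, 2]]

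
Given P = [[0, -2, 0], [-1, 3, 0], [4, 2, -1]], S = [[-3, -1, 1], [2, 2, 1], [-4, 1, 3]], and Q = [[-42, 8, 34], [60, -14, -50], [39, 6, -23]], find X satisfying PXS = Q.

X = [[-3, -1, 1], [-5, -3, -3], [-3, -3, -3]]

Left-multiply by P⁻¹ and right-multiply by S⁻¹: X = P⁻¹QS⁻¹.
det P = 2, so P⁻¹ = [[-3/2, -1, 0], [-1/2, 0, 0], [-7, -4, -1]].
det S = 5, so S⁻¹ = [[1, 4/5, -3/5], [-2, -1, 1], [2, 7/5, -4/5]].
P⁻¹Q = [[3, 2, -1], [21, -4, -17], [15, -6, -15]].
X = (P⁻¹Q)S⁻¹ = [[-3, -1, 1], [-5, -3, -3], [-3, -3, -3]].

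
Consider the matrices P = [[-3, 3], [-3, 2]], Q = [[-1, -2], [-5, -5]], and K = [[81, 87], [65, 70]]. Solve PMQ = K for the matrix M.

M = [[1, 2], [-1, -3]]

Left-multiply by P⁻¹ and right-multiply by Q⁻¹: M = P⁻¹KQ⁻¹.
det P = 3; the adjugate gives P⁻¹ = [[2/3, -1], [1, -1]].
det Q = -5; the adjugate gives Q⁻¹ = [[1, -2/5], [-1, 1/5]].
P⁻¹K = [[-11, -12], [16, 17]].
M = (P⁻¹K)Q⁻¹ = [[1, 2], [-1, -3]].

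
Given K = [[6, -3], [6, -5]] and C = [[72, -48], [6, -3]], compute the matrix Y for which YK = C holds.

Y = [[6, 6], [1, 0]]

Since K sits to the right of Y, Y = CK⁻¹.
det K = -12; the adjugate gives K⁻¹ = [[5/12, -1/4], [1/2, -1/2]].
Y = CK⁻¹ = [[72, -48], [6, -3]] · [[5/12, -1/4], [1/2, -1/2]] = [[6, 6], [1, 0]].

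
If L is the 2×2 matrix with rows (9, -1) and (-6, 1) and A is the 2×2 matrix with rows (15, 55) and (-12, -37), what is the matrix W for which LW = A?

W = [[1, 6], [-6, -1]]

Left-multiplying both sides by L⁻¹ gives W = L⁻¹A.
det L = 3; the adjugate gives L⁻¹ = [[1/3, 1/3], [2, 3]].
W = L⁻¹A = [[1/3, 1/3], [2, 3]] · [[15, 55], [-12, -37]] = [[1, 6], [-6, -1]].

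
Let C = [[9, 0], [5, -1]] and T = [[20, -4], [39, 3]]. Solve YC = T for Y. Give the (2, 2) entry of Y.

-3

C is on the right of Y, so right-multiply by C⁻¹: Y = TC⁻¹.
det C = -9; the adjugate gives C⁻¹ = [[1/9, 0], [5/9, -1]].
Y = TC⁻¹ = [[20, -4], [39, 3]] · [[1/9, 0], [5/9, -1]] = [[0, 4], [6, -3]].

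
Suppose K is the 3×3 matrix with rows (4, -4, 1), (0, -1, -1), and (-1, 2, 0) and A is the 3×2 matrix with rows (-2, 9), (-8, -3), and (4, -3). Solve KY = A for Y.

Y = [[0, -1], [2, -2], [6, 5]]

Left-multiplying both sides by K⁻¹ gives Y = K⁻¹A.
det K = 3; the adjugate gives K⁻¹ = [[2/3, 2/3, 5/3], [1/3, 1/3, 4/3], [-1/3, -4/3, -4/3]].
Y = K⁻¹A = [[2/3, 2/3, 5/3], [1/3, 1/3, 4/3], [-1/3, -4/3, -4/3]] · [[-2, 9], [-8, -3], [4, -3]] = [[0, -1], [2, -2], [6, 5]].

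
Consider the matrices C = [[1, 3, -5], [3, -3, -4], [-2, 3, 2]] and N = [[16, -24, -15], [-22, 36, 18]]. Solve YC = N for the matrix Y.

Right-multiplying both sides by C⁻¹ gives Y = NC⁻¹.
C has determinant -3; C⁻¹ = [[-2, 7, 9], [-2/3, 8/3, 11/3], [-1, 3, 4]].
Y = NC⁻¹ = [[16, -24, -15], [-22, 36, 18]] · [[-2, 7, 9], [-2/3, 8/3, 11/3], [-1, 3, 4]] = [[-1, 3, -4], [2, -4, 6]].

Y = [[-1, 3, -4], [2, -4, 6]]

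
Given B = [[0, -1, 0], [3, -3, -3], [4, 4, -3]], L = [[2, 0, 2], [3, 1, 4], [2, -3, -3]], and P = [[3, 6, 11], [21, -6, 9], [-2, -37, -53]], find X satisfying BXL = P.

Left-multiply by B⁻¹ and right-multiply by L⁻¹: X = B⁻¹PL⁻¹.
det B = 3, so B⁻¹ = [[7, -1, 1], [-1, 0, 0], [8, -4/3, 1]].
det L = -4, so L⁻¹ = [[-9/4, 3/2, 1/2], [-17/4, 5/2, 1/2], [11/4, -3/2, -1/2]].
B⁻¹P = [[-2, 11, 15], [-3, -6, -11], [-6, 19, 23]].
X = (B⁻¹P)L⁻¹ = [[-1, 2, -3], [2, -3, 1], [-4, 4, -5]].

X = [[-1, 2, -3], [2, -3, 1], [-4, 4, -5]]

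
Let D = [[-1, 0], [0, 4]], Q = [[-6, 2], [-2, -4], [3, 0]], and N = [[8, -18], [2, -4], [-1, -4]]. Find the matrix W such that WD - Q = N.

W = [[-2, -4], [0, -2], [-2, -1]]

WD = N + Q = [[2, -16], [0, -8], [2, -4]].
D is on the right of W, so right-multiply by D⁻¹: W = (N + Q)D⁻¹.
det D = -4, so D⁻¹ = [[-1, 0], [0, 1/4]].
W = (N + Q)D⁻¹ = [[-2, -4], [0, -2], [-2, -1]].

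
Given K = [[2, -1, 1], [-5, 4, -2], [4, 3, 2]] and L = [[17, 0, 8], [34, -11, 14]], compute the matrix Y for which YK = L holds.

Y = [[2, -1, 2], [-4, -6, 3]]

Right-multiplying both sides by K⁻¹ gives Y = LK⁻¹.
det K = -5; the adjugate gives K⁻¹ = [[-14/5, -1, 2/5], [-2/5, 0, 1/5], [31/5, 2, -3/5]].
Y = LK⁻¹ = [[17, 0, 8], [34, -11, 14]] · [[-14/5, -1, 2/5], [-2/5, 0, 1/5], [31/5, 2, -3/5]] = [[2, -1, 2], [-4, -6, 3]].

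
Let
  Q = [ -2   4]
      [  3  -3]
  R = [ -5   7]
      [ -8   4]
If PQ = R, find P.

Q is on the right of P, so right-multiply by Q⁻¹: P = RQ⁻¹.
Q has determinant -6; Q⁻¹ = [[1/2, 2/3], [1/2, 1/3]].
P = RQ⁻¹ = [[-5, 7], [-8, 4]] · [[1/2, 2/3], [1/2, 1/3]] = [[1, -1], [-2, -4]].

P = [[1, -1], [-2, -4]]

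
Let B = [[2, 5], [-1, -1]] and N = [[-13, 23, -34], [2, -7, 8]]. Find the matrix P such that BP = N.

P = [[1, 4, -2], [-3, 3, -6]]

Left-multiplying both sides by B⁻¹ gives P = B⁻¹N.
B has determinant 3; B⁻¹ = [[-1/3, -5/3], [1/3, 2/3]].
P = B⁻¹N = [[-1/3, -5/3], [1/3, 2/3]] · [[-13, 23, -34], [2, -7, 8]] = [[1, 4, -2], [-3, 3, -6]].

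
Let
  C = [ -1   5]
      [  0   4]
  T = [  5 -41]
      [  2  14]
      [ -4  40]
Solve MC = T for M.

M = [[-5, -4], [-2, 6], [4, 5]]

C is on the right of M, so right-multiply by C⁻¹: M = TC⁻¹.
det C = -4; the adjugate gives C⁻¹ = [[-1, 5/4], [0, 1/4]].
M = TC⁻¹ = [[5, -41], [2, 14], [-4, 40]] · [[-1, 5/4], [0, 1/4]] = [[-5, -4], [-2, 6], [4, 5]].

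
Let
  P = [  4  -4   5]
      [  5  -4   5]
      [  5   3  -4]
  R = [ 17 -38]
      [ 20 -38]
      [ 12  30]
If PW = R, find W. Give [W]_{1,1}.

3

Since P multiplies W on the left, W = P⁻¹R.
det P = -1, so P⁻¹ = [[-1, 1, 0], [-45, 41, -5], [-35, 32, -4]].
W = P⁻¹R = [[-1, 1, 0], [-45, 41, -5], [-35, 32, -4]] · [[17, -38], [20, -38], [12, 30]] = [[3, 0], [-5, 2], [-3, -6]].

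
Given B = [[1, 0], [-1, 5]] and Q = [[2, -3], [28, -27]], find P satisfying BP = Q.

P = [[2, -3], [6, -6]]

B is on the left of P, so left-multiply by B⁻¹: P = B⁻¹Q.
B has determinant 5; B⁻¹ = [[1, 0], [1/5, 1/5]].
P = B⁻¹Q = [[1, 0], [1/5, 1/5]] · [[2, -3], [28, -27]] = [[2, -3], [6, -6]].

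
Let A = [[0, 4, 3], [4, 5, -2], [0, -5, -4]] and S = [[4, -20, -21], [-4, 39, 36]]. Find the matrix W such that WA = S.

A is on the right of W, so right-multiply by A⁻¹: W = SA⁻¹.
det A = 4; the adjugate gives A⁻¹ = [[-15/2, 1/4, -23/4], [4, 0, 3], [-5, 0, -4]].
W = SA⁻¹ = [[4, -20, -21], [-4, 39, 36]] · [[-15/2, 1/4, -23/4], [4, 0, 3], [-5, 0, -4]] = [[-5, 1, 1], [6, -1, -4]].

W = [[-5, 1, 1], [6, -1, -4]]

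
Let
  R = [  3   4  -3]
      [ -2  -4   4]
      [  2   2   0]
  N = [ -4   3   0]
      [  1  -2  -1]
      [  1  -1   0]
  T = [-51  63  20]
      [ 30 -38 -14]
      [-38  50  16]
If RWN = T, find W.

W = R⁻¹TN⁻¹ (apply R⁻¹ on the left and N⁻¹ on the right).
det R = -4, so R⁻¹ = [[2, 3/2, -1], [-2, -3/2, 3/2], [-1, -1/2, 1]].
det N = 1; the adjugate gives N⁻¹ = [[-1, 0, -3], [-1, 0, -4], [1, -1, 5]].
R⁻¹T = [[-19, 19, 3], [0, 6, 5], [-2, 6, 3]].
W = (R⁻¹T)N⁻¹ = [[3, -3, -4], [-1, -5, 1], [-1, -3, -3]].

W = [[3, -3, -4], [-1, -5, 1], [-1, -3, -3]]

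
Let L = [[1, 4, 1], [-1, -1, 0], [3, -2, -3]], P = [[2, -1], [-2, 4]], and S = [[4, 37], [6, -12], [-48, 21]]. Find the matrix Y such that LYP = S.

Y = L⁻¹SP⁻¹ (apply L⁻¹ on the left and P⁻¹ on the right).
det L = -4; the adjugate gives L⁻¹ = [[-3/4, -5/2, -1/4], [3/4, 3/2, 1/4], [-5/4, -7/2, -3/4]].
P has determinant 6; P⁻¹ = [[2/3, 1/6], [1/3, 1/3]].
L⁻¹S = [[-6, -3], [0, 15], [10, -20]].
Y = (L⁻¹S)P⁻¹ = [[-5, -2], [5, 5], [0, -5]].

Y = [[-5, -2], [5, 5], [0, -5]]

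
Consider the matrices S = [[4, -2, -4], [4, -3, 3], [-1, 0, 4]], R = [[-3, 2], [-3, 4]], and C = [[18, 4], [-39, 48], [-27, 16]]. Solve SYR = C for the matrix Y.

Y = [[2, 5], [5, 4], [3, 1]]

Isolating Y: multiply by S⁻¹ from the left and R⁻¹ from the right, so Y = S⁻¹CR⁻¹.
det S = 2, so S⁻¹ = [[-6, 4, -9], [-19/2, 6, -14], [-3/2, 1, -2]].
R has determinant -6; R⁻¹ = [[-2/3, 1/3], [-1/2, 1/2]].
S⁻¹C = [[-21, 24], [-27, 26], [-12, 10]].
Y = (S⁻¹C)R⁻¹ = [[2, 5], [5, 4], [3, 1]].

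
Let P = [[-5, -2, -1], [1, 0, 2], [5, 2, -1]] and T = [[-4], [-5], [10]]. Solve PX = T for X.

X = [[1], [1], [-3]]

Left-multiplying both sides by P⁻¹ gives X = P⁻¹T.
P has determinant -4; P⁻¹ = [[1, 1, 1], [-11/4, -5/2, -9/4], [-1/2, 0, -1/2]].
X = P⁻¹T = [[1, 1, 1], [-11/4, -5/2, -9/4], [-1/2, 0, -1/2]] · [[-4], [-5], [10]] = [[1], [1], [-3]].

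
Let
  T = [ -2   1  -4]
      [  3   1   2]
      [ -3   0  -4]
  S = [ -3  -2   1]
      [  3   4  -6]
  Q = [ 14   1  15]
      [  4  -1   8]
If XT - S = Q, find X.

XT = Q + S = [[11, -1, 16], [7, 3, 2]].
Right-multiplying both sides by T⁻¹ gives X = (Q + S)T⁻¹.
det T = 2, so T⁻¹ = [[-2, 2, 3], [3, -2, -4], [3/2, -3/2, -5/2]].
X = (Q + S)T⁻¹ = [[-1, 0, -3], [-2, 5, 4]].

X = [[-1, 0, -3], [-2, 5, 4]]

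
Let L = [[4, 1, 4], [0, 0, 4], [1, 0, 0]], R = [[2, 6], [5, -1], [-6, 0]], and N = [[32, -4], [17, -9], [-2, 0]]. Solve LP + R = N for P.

P = [[4, 0], [2, -2], [3, -2]]

LP = N − R = [[30, -10], [12, -8], [4, 0]].
L is on the left of P, so left-multiply by L⁻¹: P = L⁻¹(N − R).
det L = 4; the adjugate gives L⁻¹ = [[0, 0, 1], [1, -1, -4], [0, 1/4, 0]].
P = L⁻¹(N − R) = [[4, 0], [2, -2], [3, -2]].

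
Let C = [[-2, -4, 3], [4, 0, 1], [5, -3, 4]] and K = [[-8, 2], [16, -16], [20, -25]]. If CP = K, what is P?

P = [[4, -3], [0, -2], [0, -4]]

Since C multiplies P on the left, P = C⁻¹K.
C has determinant 2; C⁻¹ = [[3/2, 7/2, -2], [-11/2, -23/2, 7], [-6, -13, 8]].
P = C⁻¹K = [[3/2, 7/2, -2], [-11/2, -23/2, 7], [-6, -13, 8]] · [[-8, 2], [16, -16], [20, -25]] = [[4, -3], [0, -2], [0, -4]].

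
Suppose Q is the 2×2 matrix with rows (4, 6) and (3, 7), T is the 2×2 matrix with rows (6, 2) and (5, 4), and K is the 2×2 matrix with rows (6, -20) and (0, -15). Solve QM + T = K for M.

QM = K − T = [[0, -22], [-5, -19]].
Left-multiplying both sides by Q⁻¹ gives M = Q⁻¹(K − T).
det Q = 10, so Q⁻¹ = [[7/10, -3/5], [-3/10, 2/5]].
M = Q⁻¹(K − T) = [[3, -4], [-2, -1]].

M = [[3, -4], [-2, -1]]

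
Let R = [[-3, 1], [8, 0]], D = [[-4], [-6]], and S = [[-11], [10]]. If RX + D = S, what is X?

RX = S − D = [[-7], [16]].
Left-multiplying both sides by R⁻¹ gives X = R⁻¹(S − D).
det R = -8; the adjugate gives R⁻¹ = [[0, 1/8], [1, 3/8]].
X = R⁻¹(S − D) = [[2], [-1]].

X = [[2], [-1]]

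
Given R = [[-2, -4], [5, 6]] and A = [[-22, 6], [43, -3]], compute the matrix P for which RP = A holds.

Left-multiplying both sides by R⁻¹ gives P = R⁻¹A.
det R = 8, so R⁻¹ = [[3/4, 1/2], [-5/8, -1/4]].
P = R⁻¹A = [[3/4, 1/2], [-5/8, -1/4]] · [[-22, 6], [43, -3]] = [[5, 3], [3, -3]].

P = [[5, 3], [3, -3]]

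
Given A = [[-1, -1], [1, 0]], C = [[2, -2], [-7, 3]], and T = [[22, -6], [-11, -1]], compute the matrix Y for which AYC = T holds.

Y = [[5, 3], [-2, 1]]

Left-multiply by A⁻¹ and right-multiply by C⁻¹: Y = A⁻¹TC⁻¹.
A has determinant 1; A⁻¹ = [[0, 1], [-1, -1]].
det C = -8; the adjugate gives C⁻¹ = [[-3/8, -1/4], [-7/8, -1/4]].
A⁻¹T = [[-11, -1], [-11, 7]].
Y = (A⁻¹T)C⁻¹ = [[5, 3], [-2, 1]].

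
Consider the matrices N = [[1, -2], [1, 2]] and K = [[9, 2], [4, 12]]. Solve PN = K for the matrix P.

P = [[4, 5], [-1, 5]]

N is on the right of P, so right-multiply by N⁻¹: P = KN⁻¹.
det N = 4, so N⁻¹ = [[1/2, 1/2], [-1/4, 1/4]].
P = KN⁻¹ = [[9, 2], [4, 12]] · [[1/2, 1/2], [-1/4, 1/4]] = [[4, 5], [-1, 5]].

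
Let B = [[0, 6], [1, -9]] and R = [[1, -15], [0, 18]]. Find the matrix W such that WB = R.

Right-multiplying both sides by B⁻¹ gives W = RB⁻¹.
det B = -6; the adjugate gives B⁻¹ = [[3/2, 1], [1/6, 0]].
W = RB⁻¹ = [[1, -15], [0, 18]] · [[3/2, 1], [1/6, 0]] = [[-1, 1], [3, 0]].

W = [[-1, 1], [3, 0]]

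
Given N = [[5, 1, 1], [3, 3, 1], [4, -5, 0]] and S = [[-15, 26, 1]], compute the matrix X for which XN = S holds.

N is on the right of X, so right-multiply by N⁻¹: X = SN⁻¹.
N has determinant 2; N⁻¹ = [[5/2, -5/2, -1], [2, -2, -1], [-27/2, 29/2, 6]].
X = SN⁻¹ = [[-15, 26, 1]] · [[5/2, -5/2, -1], [2, -2, -1], [-27/2, 29/2, 6]] = [[1, 0, -5]].

X = [[1, 0, -5]]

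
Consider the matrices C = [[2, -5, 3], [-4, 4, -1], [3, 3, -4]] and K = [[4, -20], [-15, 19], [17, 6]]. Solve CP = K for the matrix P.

P = [[2, -3], [-3, 1], [-5, -3]]

C is on the left of P, so left-multiply by C⁻¹: P = C⁻¹K.
det C = -3, so C⁻¹ = [[13/3, 11/3, 7/3], [19/3, 17/3, 10/3], [8, 7, 4]].
P = C⁻¹K = [[13/3, 11/3, 7/3], [19/3, 17/3, 10/3], [8, 7, 4]] · [[4, -20], [-15, 19], [17, 6]] = [[2, -3], [-3, 1], [-5, -3]].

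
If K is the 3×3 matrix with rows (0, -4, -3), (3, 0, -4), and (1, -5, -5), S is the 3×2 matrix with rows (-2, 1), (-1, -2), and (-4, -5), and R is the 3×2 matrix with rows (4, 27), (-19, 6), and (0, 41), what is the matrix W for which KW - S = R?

KW = R + S = [[2, 28], [-20, 4], [-4, 36]].
Since K multiplies W on the left, W = K⁻¹(R + S).
det K = 1; the adjugate gives K⁻¹ = [[-20, -5, 16], [11, 3, -9], [-15, -4, 12]].
W = K⁻¹(R + S) = [[-4, -4], [-2, -4], [2, -4]].

W = [[-4, -4], [-2, -4], [2, -4]]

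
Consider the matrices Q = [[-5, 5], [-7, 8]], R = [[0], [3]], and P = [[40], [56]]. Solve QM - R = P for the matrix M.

QM = P + R = [[40], [59]].
Left-multiplying both sides by Q⁻¹ gives M = Q⁻¹(P + R).
Q has determinant -5; Q⁻¹ = [[-8/5, 1], [-7/5, 1]].
M = Q⁻¹(P + R) = [[-5], [3]].

M = [[-5], [3]]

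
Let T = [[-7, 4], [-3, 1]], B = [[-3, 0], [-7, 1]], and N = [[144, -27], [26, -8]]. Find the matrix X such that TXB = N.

Isolating X: multiply by T⁻¹ from the left and B⁻¹ from the right, so X = T⁻¹NB⁻¹.
det T = 5; the adjugate gives T⁻¹ = [[1/5, -4/5], [3/5, -7/5]].
det B = -3; the adjugate gives B⁻¹ = [[-1/3, 0], [-7/3, 1]].
T⁻¹N = [[8, 1], [50, -5]].
X = (T⁻¹N)B⁻¹ = [[-5, 1], [-5, -5]].

X = [[-5, 1], [-5, -5]]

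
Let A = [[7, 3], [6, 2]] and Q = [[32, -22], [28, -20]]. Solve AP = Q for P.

Since A multiplies P on the left, P = A⁻¹Q.
det A = -4; the adjugate gives A⁻¹ = [[-1/2, 3/4], [3/2, -7/4]].
P = A⁻¹Q = [[-1/2, 3/4], [3/2, -7/4]] · [[32, -22], [28, -20]] = [[5, -4], [-1, 2]].

P = [[5, -4], [-1, 2]]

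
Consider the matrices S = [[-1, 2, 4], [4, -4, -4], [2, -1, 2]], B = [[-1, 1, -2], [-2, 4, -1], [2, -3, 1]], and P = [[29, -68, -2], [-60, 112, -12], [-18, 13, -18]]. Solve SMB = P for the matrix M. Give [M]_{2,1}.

M = S⁻¹PB⁻¹ (apply S⁻¹ on the left and B⁻¹ on the right).
det S = -4; the adjugate gives S⁻¹ = [[3, 2, -2], [4, 5/2, -3], [-1, -3/4, 1]].
det B = 3, so B⁻¹ = [[1/3, 5/3, 7/3], [0, 1, 1], [-2/3, -1/3, -2/3]].
S⁻¹P = [[3, -6, 6], [20, -31, 16], [-2, -3, -7]].
M = (S⁻¹P)B⁻¹ = [[-3, -3, -3], [-4, -3, 5], [4, -4, -3]].

-4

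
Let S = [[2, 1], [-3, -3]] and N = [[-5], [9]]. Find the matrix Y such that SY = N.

Y = [[-2], [-1]]

S is on the left of Y, so left-multiply by S⁻¹: Y = S⁻¹N.
S has determinant -3; S⁻¹ = [[1, 1/3], [-1, -2/3]].
Y = S⁻¹N = [[1, 1/3], [-1, -2/3]] · [[-5], [9]] = [[-2], [-1]].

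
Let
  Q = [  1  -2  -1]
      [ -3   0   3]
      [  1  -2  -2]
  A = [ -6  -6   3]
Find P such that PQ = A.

P = [[0, 3, 3]]

Q is on the right of P, so right-multiply by Q⁻¹: P = AQ⁻¹.
det Q = 6; the adjugate gives Q⁻¹ = [[1, -1/3, -1], [-1/2, -1/6, 0], [1, 0, -1]].
P = AQ⁻¹ = [[-6, -6, 3]] · [[1, -1/3, -1], [-1/2, -1/6, 0], [1, 0, -1]] = [[0, 3, 3]].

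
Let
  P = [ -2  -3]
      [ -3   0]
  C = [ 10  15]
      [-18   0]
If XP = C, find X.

X = [[-5, 0], [0, 6]]

Right-multiplying both sides by P⁻¹ gives X = CP⁻¹.
det P = -9; the adjugate gives P⁻¹ = [[0, -1/3], [-1/3, 2/9]].
X = CP⁻¹ = [[10, 15], [-18, 0]] · [[0, -1/3], [-1/3, 2/9]] = [[-5, 0], [0, 6]].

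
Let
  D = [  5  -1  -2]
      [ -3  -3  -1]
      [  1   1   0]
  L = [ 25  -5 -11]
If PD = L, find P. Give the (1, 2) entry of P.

D is on the right of P, so right-multiply by D⁻¹: P = LD⁻¹.
D has determinant 6; D⁻¹ = [[1/6, -1/3, -5/6], [-1/6, 1/3, 11/6], [0, -1, -3]].
P = LD⁻¹ = [[25, -5, -11]] · [[1/6, -1/3, -5/6], [-1/6, 1/3, 11/6], [0, -1, -3]] = [[5, 1, 3]].

1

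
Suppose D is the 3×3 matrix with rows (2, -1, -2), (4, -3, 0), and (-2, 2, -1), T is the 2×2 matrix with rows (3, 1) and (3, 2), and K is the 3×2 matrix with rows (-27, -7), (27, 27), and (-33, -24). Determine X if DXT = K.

X = [[0, 3], [3, -2], [4, 3]]

Isolating X: multiply by D⁻¹ from the left and T⁻¹ from the right, so X = D⁻¹KT⁻¹.
det D = -2, so D⁻¹ = [[-3/2, 5/2, 3], [-2, 3, 4], [-1, 1, 1]].
det T = 3; the adjugate gives T⁻¹ = [[2/3, -1/3], [-1, 1]].
D⁻¹K = [[9, 6], [3, -1], [21, 10]].
X = (D⁻¹K)T⁻¹ = [[0, 3], [3, -2], [4, 3]].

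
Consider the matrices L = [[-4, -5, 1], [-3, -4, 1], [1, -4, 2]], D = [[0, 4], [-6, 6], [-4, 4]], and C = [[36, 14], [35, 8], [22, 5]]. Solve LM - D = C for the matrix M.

M = [[-4, -1], [-3, -3], [5, -1]]

LM = C + D = [[36, 18], [29, 14], [18, 9]].
L is on the left of M, so left-multiply by L⁻¹: M = L⁻¹(C + D).
det L = -3; the adjugate gives L⁻¹ = [[4/3, -2, 1/3], [-7/3, 3, -1/3], [-16/3, 7, -1/3]].
M = L⁻¹(C + D) = [[-4, -1], [-3, -3], [5, -1]].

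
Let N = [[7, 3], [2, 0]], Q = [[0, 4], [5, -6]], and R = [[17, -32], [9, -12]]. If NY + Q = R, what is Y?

Y = [[2, -3], [1, -5]]

NY = R − Q = [[17, -36], [4, -6]].
Left-multiplying both sides by N⁻¹ gives Y = N⁻¹(R − Q).
N has determinant -6; N⁻¹ = [[0, 1/2], [1/3, -7/6]].
Y = N⁻¹(R − Q) = [[2, -3], [1, -5]].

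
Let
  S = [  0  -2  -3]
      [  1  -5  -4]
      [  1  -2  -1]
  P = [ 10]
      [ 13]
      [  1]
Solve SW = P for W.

W = [[-5], [-2], [-2]]

Left-multiplying both sides by S⁻¹ gives W = S⁻¹P.
det S = -3; the adjugate gives S⁻¹ = [[1, -4/3, 7/3], [1, -1, 1], [-1, 2/3, -2/3]].
W = S⁻¹P = [[1, -4/3, 7/3], [1, -1, 1], [-1, 2/3, -2/3]] · [[10], [13], [1]] = [[-5], [-2], [-2]].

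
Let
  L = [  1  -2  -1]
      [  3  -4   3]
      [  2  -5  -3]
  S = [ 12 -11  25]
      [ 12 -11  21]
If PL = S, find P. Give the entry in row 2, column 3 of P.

L is on the right of P, so right-multiply by L⁻¹: P = SL⁻¹.
det L = 4, so L⁻¹ = [[27/4, -1/4, -5/2], [15/4, -1/4, -3/2], [-7/4, 1/4, 1/2]].
P = SL⁻¹ = [[12, -11, 25], [12, -11, 21]] · [[27/4, -1/4, -5/2], [15/4, -1/4, -3/2], [-7/4, 1/4, 1/2]] = [[-4, 6, -1], [3, 5, -3]].

-3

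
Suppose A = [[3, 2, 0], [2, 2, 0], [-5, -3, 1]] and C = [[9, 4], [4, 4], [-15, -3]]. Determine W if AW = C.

W = [[5, 0], [-3, 2], [1, 3]]

Left-multiplying both sides by A⁻¹ gives W = A⁻¹C.
det A = 2; the adjugate gives A⁻¹ = [[1, -1, 0], [-1, 3/2, 0], [2, -1/2, 1]].
W = A⁻¹C = [[1, -1, 0], [-1, 3/2, 0], [2, -1/2, 1]] · [[9, 4], [4, 4], [-15, -3]] = [[5, 0], [-3, 2], [1, 3]].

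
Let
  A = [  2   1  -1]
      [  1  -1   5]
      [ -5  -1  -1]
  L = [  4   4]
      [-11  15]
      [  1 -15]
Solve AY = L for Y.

Y = [[-1, 1], [5, 6], [-1, 4]]

A is on the left of Y, so left-multiply by A⁻¹: Y = A⁻¹L.
det A = -6; the adjugate gives A⁻¹ = [[-1, -1/3, -2/3], [4, 7/6, 11/6], [1, 1/2, 1/2]].
Y = A⁻¹L = [[-1, -1/3, -2/3], [4, 7/6, 11/6], [1, 1/2, 1/2]] · [[4, 4], [-11, 15], [1, -15]] = [[-1, 1], [5, 6], [-1, 4]].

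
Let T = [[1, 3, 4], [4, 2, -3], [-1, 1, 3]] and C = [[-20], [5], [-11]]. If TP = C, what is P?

P = [[-3], [1], [-5]]

T is on the left of P, so left-multiply by T⁻¹: P = T⁻¹C.
det T = 6, so T⁻¹ = [[3/2, -5/6, -17/6], [-3/2, 7/6, 19/6], [1, -2/3, -5/3]].
P = T⁻¹C = [[3/2, -5/6, -17/6], [-3/2, 7/6, 19/6], [1, -2/3, -5/3]] · [[-20], [5], [-11]] = [[-3], [1], [-5]].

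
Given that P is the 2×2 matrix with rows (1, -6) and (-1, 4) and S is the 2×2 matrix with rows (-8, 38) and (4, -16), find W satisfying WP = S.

Since P sits to the right of W, W = SP⁻¹.
P has determinant -2; P⁻¹ = [[-2, -3], [-1/2, -1/2]].
W = SP⁻¹ = [[-8, 38], [4, -16]] · [[-2, -3], [-1/2, -1/2]] = [[-3, 5], [0, -4]].

W = [[-3, 5], [0, -4]]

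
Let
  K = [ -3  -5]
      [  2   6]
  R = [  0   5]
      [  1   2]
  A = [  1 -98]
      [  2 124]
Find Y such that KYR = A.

Y = K⁻¹AR⁻¹ (apply K⁻¹ on the left and R⁻¹ on the right).
det K = -8, so K⁻¹ = [[-3/4, -5/8], [1/4, 3/8]].
R has determinant -5; R⁻¹ = [[-2/5, 1], [1/5, 0]].
K⁻¹A = [[-2, -4], [1, 22]].
Y = (K⁻¹A)R⁻¹ = [[0, -2], [4, 1]].

Y = [[0, -2], [4, 1]]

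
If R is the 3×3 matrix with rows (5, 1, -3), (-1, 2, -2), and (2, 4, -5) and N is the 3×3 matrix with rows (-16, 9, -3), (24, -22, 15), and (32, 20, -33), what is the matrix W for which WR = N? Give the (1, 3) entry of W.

4

Since R sits to the right of W, W = NR⁻¹.
R has determinant 5; R⁻¹ = [[-2/5, -7/5, 4/5], [-9/5, -19/5, 13/5], [-8/5, -18/5, 11/5]].
W = NR⁻¹ = [[-16, 9, -3], [24, -22, 15], [32, 20, -33]] · [[-2/5, -7/5, 4/5], [-9/5, -19/5, 13/5], [-8/5, -18/5, 11/5]] = [[-5, -1, 4], [6, -4, -5], [4, -2, 5]].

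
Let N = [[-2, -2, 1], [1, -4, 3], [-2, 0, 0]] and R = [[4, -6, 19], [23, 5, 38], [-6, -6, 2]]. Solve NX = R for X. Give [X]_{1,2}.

Left-multiplying both sides by N⁻¹ gives X = N⁻¹R.
det N = 4; the adjugate gives N⁻¹ = [[0, 0, -1/2], [-3/2, 1/2, 7/4], [-2, 1, 5/2]].
X = N⁻¹R = [[0, 0, -1/2], [-3/2, 1/2, 7/4], [-2, 1, 5/2]] · [[4, -6, 19], [23, 5, 38], [-6, -6, 2]] = [[3, 3, -1], [-5, 1, -6], [0, 2, 5]].

3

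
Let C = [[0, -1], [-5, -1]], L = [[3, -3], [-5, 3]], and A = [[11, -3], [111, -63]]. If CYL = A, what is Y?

Y = [[0, 4], [3, 4]]

Isolating Y: multiply by C⁻¹ from the left and L⁻¹ from the right, so Y = C⁻¹AL⁻¹.
det C = -5; the adjugate gives C⁻¹ = [[1/5, -1/5], [-1, 0]].
L has determinant -6; L⁻¹ = [[-1/2, -1/2], [-5/6, -1/2]].
C⁻¹A = [[-20, 12], [-11, 3]].
Y = (C⁻¹A)L⁻¹ = [[0, 4], [3, 4]].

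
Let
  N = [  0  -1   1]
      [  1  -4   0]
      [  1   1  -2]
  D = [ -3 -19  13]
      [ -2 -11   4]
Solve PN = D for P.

N is on the right of P, so right-multiply by N⁻¹: P = DN⁻¹.
det N = 3; the adjugate gives N⁻¹ = [[8/3, -1/3, 4/3], [2/3, -1/3, 1/3], [5/3, -1/3, 1/3]].
P = DN⁻¹ = [[-3, -19, 13], [-2, -11, 4]] · [[8/3, -1/3, 4/3], [2/3, -1/3, 1/3], [5/3, -1/3, 1/3]] = [[1, 3, -6], [-6, 3, -5]].

P = [[1, 3, -6], [-6, 3, -5]]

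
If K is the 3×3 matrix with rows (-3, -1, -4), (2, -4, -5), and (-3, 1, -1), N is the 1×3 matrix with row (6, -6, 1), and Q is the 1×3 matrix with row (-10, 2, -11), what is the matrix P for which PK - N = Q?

P = [[1, 1, 1]]

PK = Q + N = [[-4, -4, -10]].
K is on the right of P, so right-multiply by K⁻¹: P = (Q + N)K⁻¹.
K has determinant -4; K⁻¹ = [[-9/4, 5/4, 11/4], [-17/4, 9/4, 23/4], [5/2, -3/2, -7/2]].
P = (Q + N)K⁻¹ = [[1, 1, 1]].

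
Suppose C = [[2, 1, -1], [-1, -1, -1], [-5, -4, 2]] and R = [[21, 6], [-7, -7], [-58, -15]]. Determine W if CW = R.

W = [[6, 5], [5, -1], [-4, 3]]

Left-multiplying both sides by C⁻¹ gives W = C⁻¹R.
det C = -4, so C⁻¹ = [[3/2, -1/2, 1/2], [-7/4, 1/4, -3/4], [1/4, -3/4, 1/4]].
W = C⁻¹R = [[3/2, -1/2, 1/2], [-7/4, 1/4, -3/4], [1/4, -3/4, 1/4]] · [[21, 6], [-7, -7], [-58, -15]] = [[6, 5], [5, -1], [-4, 3]].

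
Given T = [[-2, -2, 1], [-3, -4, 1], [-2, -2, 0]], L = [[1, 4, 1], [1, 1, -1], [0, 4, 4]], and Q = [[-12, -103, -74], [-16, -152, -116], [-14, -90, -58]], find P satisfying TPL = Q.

Left-multiply by T⁻¹ and right-multiply by L⁻¹: P = T⁻¹QL⁻¹.
det T = -2, so T⁻¹ = [[-1, 1, -1], [1, -1, 1/2], [1, 0, -1]].
det L = -4; the adjugate gives L⁻¹ = [[-2, 3, 5/4], [1, -1, -1/2], [-1, 1, 3/4]].
T⁻¹Q = [[10, 41, 16], [-3, 4, 13], [2, -13, -16]].
P = (T⁻¹Q)L⁻¹ = [[5, 5, 4], [-3, 0, 4], [-1, 3, -3]].

P = [[5, 5, 4], [-3, 0, 4], [-1, 3, -3]]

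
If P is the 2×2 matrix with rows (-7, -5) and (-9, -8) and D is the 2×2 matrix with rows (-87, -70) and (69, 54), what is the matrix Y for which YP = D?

Y = [[6, 5], [-6, -3]]

Since P sits to the right of Y, Y = DP⁻¹.
det P = 11, so P⁻¹ = [[-8/11, 5/11], [9/11, -7/11]].
Y = DP⁻¹ = [[-87, -70], [69, 54]] · [[-8/11, 5/11], [9/11, -7/11]] = [[6, 5], [-6, -3]].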